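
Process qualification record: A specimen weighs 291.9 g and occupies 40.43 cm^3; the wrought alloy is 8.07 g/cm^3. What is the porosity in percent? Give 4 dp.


rho_part = 291.9 / 40.43 = 7.21988622 g/cm^3
Porosity = (1 - 7.21988622/8.07)*100 = 10.5342 %


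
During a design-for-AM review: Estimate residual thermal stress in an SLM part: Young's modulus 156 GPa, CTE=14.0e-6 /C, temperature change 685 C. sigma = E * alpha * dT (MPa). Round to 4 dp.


sigma = 156*1000 * 14.0e-6 * 685 = 1496.04 MPa


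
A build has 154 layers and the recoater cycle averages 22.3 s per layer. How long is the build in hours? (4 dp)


t = 154 * 22.3 / 3600 = 0.9539 hrs


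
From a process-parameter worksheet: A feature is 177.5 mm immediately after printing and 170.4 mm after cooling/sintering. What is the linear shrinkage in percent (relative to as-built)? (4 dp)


Shrinkage = ((177.5-170.4)/177.5)*100 = 4.0 %


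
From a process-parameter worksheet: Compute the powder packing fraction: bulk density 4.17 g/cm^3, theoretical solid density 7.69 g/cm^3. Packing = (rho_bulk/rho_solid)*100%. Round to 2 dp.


Packing = (4.17/7.69)*100 = 54.23 %


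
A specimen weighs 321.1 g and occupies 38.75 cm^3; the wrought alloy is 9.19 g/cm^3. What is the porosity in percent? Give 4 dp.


rho_part = 321.1 / 38.75 = 8.28645161 g/cm^3
Porosity = (1 - 8.28645161/9.19)*100 = 9.8319 %


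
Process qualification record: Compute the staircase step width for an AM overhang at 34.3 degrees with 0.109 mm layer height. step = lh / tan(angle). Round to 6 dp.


step = 0.109 / tan(34.3) = 0.159788 mm


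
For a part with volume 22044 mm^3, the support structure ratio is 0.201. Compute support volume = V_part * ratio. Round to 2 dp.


V_support = 22044 * 0.201 = 4430.84 mm^3


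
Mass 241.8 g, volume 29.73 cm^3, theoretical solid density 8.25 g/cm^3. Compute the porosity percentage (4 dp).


rho_part = 241.8 / 29.73 = 8.13319879 g/cm^3
Porosity = (1 - 8.13319879/8.25)*100 = 1.4158 %


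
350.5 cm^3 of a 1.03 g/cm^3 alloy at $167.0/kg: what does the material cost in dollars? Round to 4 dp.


Mass = 350.5*1.03/1000 = 0.361015 kg
Cost = 0.361015 * 167.0 = 60.2895 $


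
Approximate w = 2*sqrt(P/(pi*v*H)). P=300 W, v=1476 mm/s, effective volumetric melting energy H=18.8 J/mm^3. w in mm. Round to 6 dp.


w = 2*sqrt(300/(pi*1476*18.8)) = 0.117326 mm


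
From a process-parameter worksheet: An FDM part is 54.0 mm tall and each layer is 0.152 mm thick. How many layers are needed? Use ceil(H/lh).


Layers = ceil(54.0/0.152) = 356


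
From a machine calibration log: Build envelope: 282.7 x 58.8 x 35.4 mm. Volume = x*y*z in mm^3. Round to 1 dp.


V = 282.7 * 58.8 * 35.4 = 588445.7 mm^3


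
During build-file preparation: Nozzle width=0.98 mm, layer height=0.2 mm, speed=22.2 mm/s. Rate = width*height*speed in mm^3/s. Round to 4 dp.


Rate = 0.98 * 0.2 * 22.2 = 4.3512 mm^3/s


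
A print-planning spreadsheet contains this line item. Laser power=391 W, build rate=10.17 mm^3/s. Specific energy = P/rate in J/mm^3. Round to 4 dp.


SE = 391 / 10.17 = 38.4464 J/mm^3


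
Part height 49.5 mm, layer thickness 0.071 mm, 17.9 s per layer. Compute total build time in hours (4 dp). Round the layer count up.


Layers = ceil(49.5/0.071) = 698
t = 698 * 17.9 / 3600 = 3.4706 hrs


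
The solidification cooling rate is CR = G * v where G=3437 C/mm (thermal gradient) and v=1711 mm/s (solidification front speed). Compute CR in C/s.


CR = 3437 * 1711 = 5880707 C/s


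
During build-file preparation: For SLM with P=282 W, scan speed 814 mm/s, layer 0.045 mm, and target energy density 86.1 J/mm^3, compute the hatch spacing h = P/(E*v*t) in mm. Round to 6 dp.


h = 282 / (86.1*814*0.045) = 0.089415 mm


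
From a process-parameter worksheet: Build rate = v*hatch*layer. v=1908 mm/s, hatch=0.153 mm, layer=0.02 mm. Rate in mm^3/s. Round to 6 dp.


Rate = 1908 * 0.153 * 0.02 = 5.83848 mm^3/s


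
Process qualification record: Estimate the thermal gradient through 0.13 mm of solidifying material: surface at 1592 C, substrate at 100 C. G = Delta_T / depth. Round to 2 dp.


G = (1592-100)/0.13 = 11476.92 C/mm


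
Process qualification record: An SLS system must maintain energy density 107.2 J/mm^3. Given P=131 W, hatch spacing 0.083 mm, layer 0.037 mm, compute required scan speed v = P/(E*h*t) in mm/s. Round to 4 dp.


v = 131 / (107.2*0.083*0.037) = 397.9208 mm/s


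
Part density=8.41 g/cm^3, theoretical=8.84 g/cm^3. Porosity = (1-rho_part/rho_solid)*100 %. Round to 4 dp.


Porosity = (1-8.41/8.84)*100 = 4.8643 %


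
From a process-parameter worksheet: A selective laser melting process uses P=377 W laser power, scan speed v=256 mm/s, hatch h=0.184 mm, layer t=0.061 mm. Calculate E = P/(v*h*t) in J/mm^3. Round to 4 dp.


E = 377 / (256*0.184*0.061) = 131.206 J/mm^3


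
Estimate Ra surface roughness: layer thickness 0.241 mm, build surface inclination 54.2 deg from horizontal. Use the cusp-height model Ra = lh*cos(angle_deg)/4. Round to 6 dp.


Ra = 0.241 * cos(54.2) / 4 = 0.035244 mm


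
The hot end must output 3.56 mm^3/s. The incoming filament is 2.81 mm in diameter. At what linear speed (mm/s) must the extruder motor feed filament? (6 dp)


A = pi*(2.81/2)^2 = 6.201582
v = 3.56 / 6.201582 = 0.574047 mm/s


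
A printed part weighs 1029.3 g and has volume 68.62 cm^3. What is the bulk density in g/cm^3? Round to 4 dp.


rho = 1029.3 / 68.62 = 15.0 g/cm^3


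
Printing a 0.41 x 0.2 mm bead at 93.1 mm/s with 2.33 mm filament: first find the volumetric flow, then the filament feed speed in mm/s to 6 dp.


Q = 0.41 * 0.2 * 93.1 = 7.6342 mm^3/s
A_fil = pi*(2.33/2)^2 = 4.26384809 mm^2
v_feed = 7.6342 / 4.26384809 = 1.790448 mm/s


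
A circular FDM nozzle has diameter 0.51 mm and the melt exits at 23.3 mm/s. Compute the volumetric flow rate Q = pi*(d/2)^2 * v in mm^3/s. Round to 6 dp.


A = pi*(0.51/2)^2 = 0.20428206 mm^2
Q = 0.20428206 * 23.3 = 4.759772 mm^3/s


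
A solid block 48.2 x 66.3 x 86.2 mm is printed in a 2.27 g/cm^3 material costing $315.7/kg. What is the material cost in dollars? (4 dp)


V = 48.2 * 66.3 * 86.2 = 275465.892 mm^3 = 275.465892 cm^3
Mass = 275.465892 * 2.27 / 1000 = 0.62530757 kg
Cost = 0.62530757 * 315.7 = 197.4096 $


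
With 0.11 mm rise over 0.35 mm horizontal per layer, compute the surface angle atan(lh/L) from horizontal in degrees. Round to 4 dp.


angle = atan(0.11/0.35) = 17.4472 degrees


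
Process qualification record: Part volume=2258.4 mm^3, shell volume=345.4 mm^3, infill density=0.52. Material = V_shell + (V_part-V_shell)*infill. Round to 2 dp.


V_infill = (2258.4 - 345.4) * 0.52 = 994.76
V_total = 345.4 + 994.76 = 1340.16 mm^3


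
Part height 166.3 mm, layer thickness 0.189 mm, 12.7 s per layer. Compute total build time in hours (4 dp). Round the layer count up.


Layers = ceil(166.3/0.189) = 880
t = 880 * 12.7 / 3600 = 3.1044 hrs


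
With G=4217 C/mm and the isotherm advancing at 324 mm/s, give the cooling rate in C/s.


CR = 4217 * 324 = 1366308 C/s


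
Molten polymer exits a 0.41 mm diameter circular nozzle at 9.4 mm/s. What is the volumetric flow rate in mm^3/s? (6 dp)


A = pi*(0.41/2)^2 = 0.13202543 mm^2
Q = 0.13202543 * 9.4 = 1.241039 mm^3/s


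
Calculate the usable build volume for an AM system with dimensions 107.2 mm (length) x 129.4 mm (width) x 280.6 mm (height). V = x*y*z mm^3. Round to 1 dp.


V = 107.2 * 129.4 * 280.6 = 3892393.4 mm^3


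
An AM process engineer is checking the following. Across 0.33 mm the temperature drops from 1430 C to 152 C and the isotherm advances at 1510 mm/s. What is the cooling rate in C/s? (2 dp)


G = (1430-152)/0.33 = 3872.72727273 C/mm
CR = 3872.72727273 * 1510 = 5847818.18 C/s


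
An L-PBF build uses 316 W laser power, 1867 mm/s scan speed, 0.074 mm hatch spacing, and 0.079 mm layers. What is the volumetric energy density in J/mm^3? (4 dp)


E = 316 / (1867*0.074*0.079) = 28.9524 J/mm^3


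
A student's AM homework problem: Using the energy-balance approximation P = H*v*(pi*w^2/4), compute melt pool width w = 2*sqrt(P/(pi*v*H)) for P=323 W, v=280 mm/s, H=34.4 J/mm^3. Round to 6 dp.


w = 2*sqrt(323/(pi*280*34.4)) = 0.206632 mm


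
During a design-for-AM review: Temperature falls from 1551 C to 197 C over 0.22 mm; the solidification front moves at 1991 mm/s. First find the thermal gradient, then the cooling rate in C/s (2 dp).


G = (1551-197)/0.22 = 6154.54545455 C/mm
CR = 6154.54545455 * 1991 = 12253700.0 C/s


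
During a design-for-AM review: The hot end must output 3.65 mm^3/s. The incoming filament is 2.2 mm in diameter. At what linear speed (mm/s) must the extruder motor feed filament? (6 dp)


A = pi*(2.2/2)^2 = 3.801327
v = 3.65 / 3.801327 = 0.960191 mm/s


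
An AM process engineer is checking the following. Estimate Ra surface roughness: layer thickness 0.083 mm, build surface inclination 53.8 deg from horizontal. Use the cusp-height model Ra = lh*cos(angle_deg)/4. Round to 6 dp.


Ra = 0.083 * cos(53.8) / 4 = 0.012255 mm


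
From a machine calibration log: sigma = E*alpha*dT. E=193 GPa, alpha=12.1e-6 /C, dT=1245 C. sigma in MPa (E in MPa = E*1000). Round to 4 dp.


sigma = 193*1000 * 12.1e-6 * 1245 = 2907.4485 MPa


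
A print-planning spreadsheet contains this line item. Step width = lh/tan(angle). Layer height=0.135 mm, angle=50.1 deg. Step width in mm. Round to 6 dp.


step = 0.135 / tan(50.1) = 0.112878 mm


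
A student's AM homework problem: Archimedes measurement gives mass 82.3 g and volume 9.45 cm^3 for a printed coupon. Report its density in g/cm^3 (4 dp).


rho = 82.3 / 9.45 = 8.709 g/cm^3


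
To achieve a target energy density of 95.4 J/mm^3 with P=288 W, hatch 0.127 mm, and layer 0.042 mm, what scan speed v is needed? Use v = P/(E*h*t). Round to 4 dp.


v = 288 / (95.4*0.127*0.042) = 565.967 mm/s


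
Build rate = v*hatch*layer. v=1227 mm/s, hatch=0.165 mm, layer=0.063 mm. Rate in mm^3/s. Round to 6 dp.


Rate = 1227 * 0.165 * 0.063 = 12.754665 mm^3/s


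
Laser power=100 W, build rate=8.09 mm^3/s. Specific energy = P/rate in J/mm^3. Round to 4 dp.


SE = 100 / 8.09 = 12.3609 J/mm^3


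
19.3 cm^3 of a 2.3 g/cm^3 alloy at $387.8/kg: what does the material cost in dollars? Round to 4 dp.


Mass = 19.3*2.3/1000 = 0.04439 kg
Cost = 0.04439 * 387.8 = 17.2144 $


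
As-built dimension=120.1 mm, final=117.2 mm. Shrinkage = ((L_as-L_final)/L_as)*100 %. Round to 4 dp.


Shrinkage = ((120.1-117.2)/120.1)*100 = 2.4147 %


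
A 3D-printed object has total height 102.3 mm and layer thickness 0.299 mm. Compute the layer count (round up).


Layers = ceil(102.3/0.299) = 343


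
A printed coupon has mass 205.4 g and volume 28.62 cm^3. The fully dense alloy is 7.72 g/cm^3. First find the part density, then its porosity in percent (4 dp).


rho_part = 205.4 / 28.62 = 7.17679944 g/cm^3
Porosity = (1 - 7.17679944/7.72)*100 = 7.0363 %


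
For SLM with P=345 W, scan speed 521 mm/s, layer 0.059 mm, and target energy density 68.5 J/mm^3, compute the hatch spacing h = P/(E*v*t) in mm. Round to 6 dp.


h = 345 / (68.5*521*0.059) = 0.163847 mm


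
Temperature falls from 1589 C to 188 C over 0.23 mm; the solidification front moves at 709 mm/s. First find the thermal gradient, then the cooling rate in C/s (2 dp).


G = (1589-188)/0.23 = 6091.30434783 C/mm
CR = 6091.30434783 * 709 = 4318734.78 C/s


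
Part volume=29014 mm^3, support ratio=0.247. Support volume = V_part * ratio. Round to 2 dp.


V_support = 29014 * 0.247 = 7166.46 mm^3


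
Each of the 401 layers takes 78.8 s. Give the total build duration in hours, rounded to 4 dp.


t = 401 * 78.8 / 3600 = 8.7774 hrs


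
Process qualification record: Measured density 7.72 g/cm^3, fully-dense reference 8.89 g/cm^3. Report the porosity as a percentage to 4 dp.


Porosity = (1-7.72/8.89)*100 = 13.1609 %


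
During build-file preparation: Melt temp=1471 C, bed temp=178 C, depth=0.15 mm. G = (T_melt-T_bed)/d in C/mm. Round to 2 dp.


G = (1471-178)/0.15 = 8620.0 C/mm


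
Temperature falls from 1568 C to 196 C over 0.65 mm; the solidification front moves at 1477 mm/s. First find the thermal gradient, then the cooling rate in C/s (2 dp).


G = (1568-196)/0.65 = 2110.76923077 C/mm
CR = 2110.76923077 * 1477 = 3117606.15 C/s


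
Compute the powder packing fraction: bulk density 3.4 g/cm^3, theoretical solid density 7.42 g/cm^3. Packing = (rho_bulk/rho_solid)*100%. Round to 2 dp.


Packing = (3.4/7.42)*100 = 45.82 %


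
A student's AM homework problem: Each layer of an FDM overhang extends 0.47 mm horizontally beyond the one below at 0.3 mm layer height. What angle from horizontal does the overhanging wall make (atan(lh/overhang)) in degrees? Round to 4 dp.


angle = atan(0.3/0.47) = 32.55 degrees


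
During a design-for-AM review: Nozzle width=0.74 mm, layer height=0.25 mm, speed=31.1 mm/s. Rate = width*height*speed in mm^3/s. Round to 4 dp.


Rate = 0.74 * 0.25 * 31.1 = 5.7535 mm^3/s


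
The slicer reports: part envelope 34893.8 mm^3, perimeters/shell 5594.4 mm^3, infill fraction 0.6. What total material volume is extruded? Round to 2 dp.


V_infill = (34893.8 - 5594.4) * 0.6 = 17579.64
V_total = 5594.4 + 17579.64 = 23174.04 mm^3


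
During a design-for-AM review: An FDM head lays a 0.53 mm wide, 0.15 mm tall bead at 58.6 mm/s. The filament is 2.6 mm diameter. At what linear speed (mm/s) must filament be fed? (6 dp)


Q = 0.53 * 0.15 * 58.6 = 4.6587 mm^3/s
A_fil = pi*(2.6/2)^2 = 5.30929158 mm^2
v_feed = 4.6587 / 5.30929158 = 0.877462 mm/s


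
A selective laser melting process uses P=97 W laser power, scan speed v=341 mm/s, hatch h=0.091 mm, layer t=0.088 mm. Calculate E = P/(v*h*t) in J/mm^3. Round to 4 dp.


E = 97 / (341*0.091*0.088) = 35.5217 J/mm^3


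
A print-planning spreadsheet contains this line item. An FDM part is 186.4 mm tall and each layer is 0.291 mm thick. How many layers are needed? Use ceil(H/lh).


Layers = ceil(186.4/0.291) = 641


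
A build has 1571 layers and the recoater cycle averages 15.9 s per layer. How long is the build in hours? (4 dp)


t = 1571 * 15.9 / 3600 = 6.9386 hrs


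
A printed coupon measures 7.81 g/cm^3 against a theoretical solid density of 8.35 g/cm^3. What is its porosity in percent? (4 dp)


Porosity = (1-7.81/8.35)*100 = 6.4671 %


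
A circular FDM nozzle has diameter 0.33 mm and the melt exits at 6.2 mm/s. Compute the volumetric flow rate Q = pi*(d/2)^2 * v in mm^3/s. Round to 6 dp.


A = pi*(0.33/2)^2 = 0.08552986 mm^2
Q = 0.08552986 * 6.2 = 0.530285 mm^3/s


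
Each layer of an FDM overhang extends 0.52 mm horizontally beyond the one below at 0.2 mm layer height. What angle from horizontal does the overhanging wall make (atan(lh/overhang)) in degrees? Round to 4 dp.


angle = atan(0.2/0.52) = 21.0375 degrees


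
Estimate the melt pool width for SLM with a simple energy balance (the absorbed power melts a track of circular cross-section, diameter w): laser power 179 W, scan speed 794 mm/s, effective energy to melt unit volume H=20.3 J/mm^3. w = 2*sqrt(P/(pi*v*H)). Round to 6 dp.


w = 2*sqrt(179/(pi*794*20.3)) = 0.118911 mm


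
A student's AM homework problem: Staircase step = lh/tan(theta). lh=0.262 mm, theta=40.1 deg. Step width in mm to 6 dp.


step = 0.262 / tan(40.1) = 0.311135 mm


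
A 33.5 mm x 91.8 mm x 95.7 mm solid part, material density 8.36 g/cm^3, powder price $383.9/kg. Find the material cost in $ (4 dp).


V = 33.5 * 91.8 * 95.7 = 294306.21 mm^3 = 294.30621 cm^3
Mass = 294.30621 * 8.36 / 1000 = 2.46039992 kg
Cost = 2.46039992 * 383.9 = 944.5475 $


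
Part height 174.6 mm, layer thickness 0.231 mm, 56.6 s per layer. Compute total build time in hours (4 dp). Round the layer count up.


Layers = ceil(174.6/0.231) = 756
t = 756 * 56.6 / 3600 = 11.886 hrs


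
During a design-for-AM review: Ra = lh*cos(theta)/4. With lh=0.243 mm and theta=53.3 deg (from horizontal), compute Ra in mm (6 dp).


Ra = 0.243 * cos(53.3) / 4 = 0.036306 mm


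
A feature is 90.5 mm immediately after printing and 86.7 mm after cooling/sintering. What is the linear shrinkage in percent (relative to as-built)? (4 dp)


Shrinkage = ((90.5-86.7)/90.5)*100 = 4.1989 %


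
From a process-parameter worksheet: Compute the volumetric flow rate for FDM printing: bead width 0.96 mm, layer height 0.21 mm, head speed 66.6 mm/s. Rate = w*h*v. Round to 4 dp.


Rate = 0.96 * 0.21 * 66.6 = 13.4266 mm^3/s


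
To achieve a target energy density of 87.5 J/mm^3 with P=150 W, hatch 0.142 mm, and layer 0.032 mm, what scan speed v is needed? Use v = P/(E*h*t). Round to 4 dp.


v = 150 / (87.5*0.142*0.032) = 377.2636 mm/s


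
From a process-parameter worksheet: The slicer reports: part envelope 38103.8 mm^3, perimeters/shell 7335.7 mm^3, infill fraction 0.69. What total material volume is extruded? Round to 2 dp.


V_infill = (38103.8 - 7335.7) * 0.69 = 21229.99
V_total = 7335.7 + 21229.99 = 28565.69 mm^3


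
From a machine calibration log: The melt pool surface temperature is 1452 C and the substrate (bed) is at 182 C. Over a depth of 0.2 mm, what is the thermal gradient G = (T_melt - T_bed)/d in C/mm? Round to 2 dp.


G = (1452-182)/0.2 = 6350.0 C/mm


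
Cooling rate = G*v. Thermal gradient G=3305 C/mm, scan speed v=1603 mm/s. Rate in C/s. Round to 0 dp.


CR = 3305 * 1603 = 5297915 C/s


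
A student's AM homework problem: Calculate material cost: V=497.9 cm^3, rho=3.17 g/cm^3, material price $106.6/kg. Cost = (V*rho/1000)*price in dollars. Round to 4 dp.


Mass = 497.9*3.17/1000 = 1.578343 kg
Cost = 1.578343 * 106.6 = 168.2514 $


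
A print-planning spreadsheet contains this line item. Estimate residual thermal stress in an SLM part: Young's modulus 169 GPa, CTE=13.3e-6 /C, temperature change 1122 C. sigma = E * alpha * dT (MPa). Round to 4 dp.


sigma = 169*1000 * 13.3e-6 * 1122 = 2521.9194 MPa


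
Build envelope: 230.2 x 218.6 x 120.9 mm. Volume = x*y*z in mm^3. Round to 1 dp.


V = 230.2 * 218.6 * 120.9 = 6083895.9 mm^3


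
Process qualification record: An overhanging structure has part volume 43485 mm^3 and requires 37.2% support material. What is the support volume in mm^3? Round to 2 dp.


V_support = 43485 * 0.372 = 16176.42 mm^3


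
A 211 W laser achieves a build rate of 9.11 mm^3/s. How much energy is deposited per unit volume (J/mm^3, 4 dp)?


SE = 211 / 9.11 = 23.1614 J/mm^3


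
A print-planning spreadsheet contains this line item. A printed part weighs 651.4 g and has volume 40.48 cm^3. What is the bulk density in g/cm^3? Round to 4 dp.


rho = 651.4 / 40.48 = 16.0919 g/cm^3


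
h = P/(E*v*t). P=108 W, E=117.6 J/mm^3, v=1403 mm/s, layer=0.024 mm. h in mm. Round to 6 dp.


h = 108 / (117.6*1403*0.024) = 0.027274 mm


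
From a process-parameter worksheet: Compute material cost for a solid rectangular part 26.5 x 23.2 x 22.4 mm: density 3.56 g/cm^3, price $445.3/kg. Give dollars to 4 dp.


V = 26.5 * 23.2 * 22.4 = 13771.52 mm^3 = 13.77152 cm^3
Mass = 13.77152 * 3.56 / 1000 = 0.04902661 kg
Cost = 0.04902661 * 445.3 = 21.8315 $


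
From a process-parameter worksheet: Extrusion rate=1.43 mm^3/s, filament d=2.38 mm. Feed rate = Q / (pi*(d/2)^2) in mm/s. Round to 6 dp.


A = pi*(2.38/2)^2 = 4.448809
v = 1.43 / 4.448809 = 0.321434 mm/s


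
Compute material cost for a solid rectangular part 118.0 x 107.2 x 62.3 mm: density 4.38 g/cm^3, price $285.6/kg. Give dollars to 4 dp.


V = 118.0 * 107.2 * 62.3 = 788070.08 mm^3 = 788.07008 cm^3
Mass = 788.07008 * 4.38 / 1000 = 3.45174695 kg
Cost = 3.45174695 * 285.6 = 985.8189 $


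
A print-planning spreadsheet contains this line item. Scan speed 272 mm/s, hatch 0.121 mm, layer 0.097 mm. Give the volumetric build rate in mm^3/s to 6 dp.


Rate = 272 * 0.121 * 0.097 = 3.192464 mm^3/s


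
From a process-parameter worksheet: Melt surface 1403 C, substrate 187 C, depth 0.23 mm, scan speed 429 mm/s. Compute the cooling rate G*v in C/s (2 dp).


G = (1403-187)/0.23 = 5286.95652174 C/mm
CR = 5286.95652174 * 429 = 2268104.35 C/s


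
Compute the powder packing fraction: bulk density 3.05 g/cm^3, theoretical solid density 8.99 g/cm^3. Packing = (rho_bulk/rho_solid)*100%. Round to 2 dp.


Packing = (3.05/8.99)*100 = 33.93 %


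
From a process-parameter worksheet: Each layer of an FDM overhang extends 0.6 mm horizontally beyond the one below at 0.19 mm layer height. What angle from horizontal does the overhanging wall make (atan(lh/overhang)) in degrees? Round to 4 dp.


angle = atan(0.19/0.6) = 17.5713 degrees


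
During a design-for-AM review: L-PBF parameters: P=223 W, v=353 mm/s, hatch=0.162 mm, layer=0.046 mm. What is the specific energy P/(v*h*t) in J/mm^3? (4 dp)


Build rate = 353 * 0.162 * 0.046 = 2.630556 mm^3/s
SE = 223 / 2.630556 = 84.773 J/mm^3


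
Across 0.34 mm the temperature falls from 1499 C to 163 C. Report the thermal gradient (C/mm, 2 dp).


G = (1499-163)/0.34 = 3929.41 C/mm


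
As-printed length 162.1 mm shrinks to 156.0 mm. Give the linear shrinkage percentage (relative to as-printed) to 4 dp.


Shrinkage = ((162.1-156.0)/162.1)*100 = 3.7631 %


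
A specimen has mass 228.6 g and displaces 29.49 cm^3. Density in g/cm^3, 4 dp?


rho = 228.6 / 29.49 = 7.7518 g/cm^3


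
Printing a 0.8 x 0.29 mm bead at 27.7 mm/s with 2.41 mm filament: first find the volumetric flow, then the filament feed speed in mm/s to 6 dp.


Q = 0.8 * 0.29 * 27.7 = 6.4264 mm^3/s
A_fil = pi*(2.41/2)^2 = 4.56167107 mm^2
v_feed = 6.4264 / 4.56167107 = 1.408782 mm/s


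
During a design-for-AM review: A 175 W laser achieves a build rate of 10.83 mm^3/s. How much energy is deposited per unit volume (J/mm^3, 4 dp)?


SE = 175 / 10.83 = 16.1588 J/mm^3


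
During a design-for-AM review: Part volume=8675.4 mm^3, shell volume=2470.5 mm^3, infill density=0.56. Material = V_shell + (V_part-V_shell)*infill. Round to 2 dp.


V_infill = (8675.4 - 2470.5) * 0.56 = 3474.74
V_total = 2470.5 + 3474.74 = 5945.24 mm^3


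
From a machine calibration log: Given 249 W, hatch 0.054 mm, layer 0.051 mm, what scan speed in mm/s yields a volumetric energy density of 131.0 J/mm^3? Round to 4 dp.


v = 249 / (131.0*0.054*0.051) = 690.1828 mm/s


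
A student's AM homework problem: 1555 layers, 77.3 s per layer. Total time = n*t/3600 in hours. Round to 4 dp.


t = 1555 * 77.3 / 3600 = 33.3893 hrs


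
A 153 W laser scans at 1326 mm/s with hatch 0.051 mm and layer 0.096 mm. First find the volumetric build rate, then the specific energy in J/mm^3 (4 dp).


Build rate = 1326 * 0.051 * 0.096 = 6.492096 mm^3/s
SE = 153 / 6.492096 = 23.5671 J/mm^3


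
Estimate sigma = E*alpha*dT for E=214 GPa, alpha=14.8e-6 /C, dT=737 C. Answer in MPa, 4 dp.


sigma = 214*1000 * 14.8e-6 * 737 = 2334.2264 MPa


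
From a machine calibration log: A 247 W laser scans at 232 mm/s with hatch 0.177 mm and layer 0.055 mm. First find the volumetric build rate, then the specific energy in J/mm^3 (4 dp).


Build rate = 232 * 0.177 * 0.055 = 2.25852 mm^3/s
SE = 247 / 2.25852 = 109.3637 J/mm^3


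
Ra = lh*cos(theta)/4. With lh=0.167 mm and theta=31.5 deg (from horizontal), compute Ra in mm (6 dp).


Ra = 0.167 * cos(31.5) / 4 = 0.035598 mm


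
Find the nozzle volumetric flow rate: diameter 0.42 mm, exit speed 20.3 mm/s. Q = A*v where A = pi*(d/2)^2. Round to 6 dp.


A = pi*(0.42/2)^2 = 0.13854424 mm^2
Q = 0.13854424 * 20.3 = 2.812448 mm^3/s


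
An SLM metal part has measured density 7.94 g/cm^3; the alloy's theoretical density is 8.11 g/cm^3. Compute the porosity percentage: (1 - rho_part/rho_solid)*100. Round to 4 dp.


Porosity = (1-7.94/8.11)*100 = 2.0962 %


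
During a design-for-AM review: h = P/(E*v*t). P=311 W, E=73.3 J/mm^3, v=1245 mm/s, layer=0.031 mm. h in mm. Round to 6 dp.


h = 311 / (73.3*1245*0.031) = 0.109932 mm


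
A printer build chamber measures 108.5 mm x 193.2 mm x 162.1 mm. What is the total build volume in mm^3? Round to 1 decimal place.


V = 108.5 * 193.2 * 162.1 = 3397972.6 mm^3


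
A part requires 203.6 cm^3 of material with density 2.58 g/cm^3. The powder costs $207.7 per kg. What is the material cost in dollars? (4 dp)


Mass = 203.6*2.58/1000 = 0.525288 kg
Cost = 0.525288 * 207.7 = 109.1023 $


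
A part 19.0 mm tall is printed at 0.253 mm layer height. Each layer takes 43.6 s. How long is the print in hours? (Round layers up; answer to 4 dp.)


Layers = ceil(19.0/0.253) = 76
t = 76 * 43.6 / 3600 = 0.9204 hrs


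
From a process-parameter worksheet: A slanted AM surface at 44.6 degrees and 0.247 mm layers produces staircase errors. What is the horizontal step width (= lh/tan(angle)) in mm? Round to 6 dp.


step = 0.247 / tan(44.6) = 0.250473 mm


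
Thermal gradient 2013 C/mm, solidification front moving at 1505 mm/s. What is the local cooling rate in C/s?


CR = 2013 * 1505 = 3029565 C/s


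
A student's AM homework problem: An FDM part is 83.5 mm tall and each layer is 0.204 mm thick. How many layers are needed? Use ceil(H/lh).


Layers = ceil(83.5/0.204) = 410


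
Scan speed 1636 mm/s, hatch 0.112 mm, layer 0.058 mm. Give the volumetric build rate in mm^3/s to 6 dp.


Rate = 1636 * 0.112 * 0.058 = 10.627456 mm^3/s


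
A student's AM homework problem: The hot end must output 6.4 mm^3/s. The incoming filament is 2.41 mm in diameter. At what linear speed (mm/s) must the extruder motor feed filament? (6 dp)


A = pi*(2.41/2)^2 = 4.561671
v = 6.4 / 4.561671 = 1.402995 mm/s


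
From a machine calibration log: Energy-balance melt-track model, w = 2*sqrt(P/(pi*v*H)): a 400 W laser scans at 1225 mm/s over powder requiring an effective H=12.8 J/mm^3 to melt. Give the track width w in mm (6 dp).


w = 2*sqrt(400/(pi*1225*12.8)) = 0.180224 mm


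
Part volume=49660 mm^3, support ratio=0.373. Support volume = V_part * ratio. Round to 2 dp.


V_support = 49660 * 0.373 = 18523.18 mm^3


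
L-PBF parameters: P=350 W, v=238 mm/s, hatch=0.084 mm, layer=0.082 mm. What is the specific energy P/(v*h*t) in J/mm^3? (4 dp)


Build rate = 238 * 0.084 * 0.082 = 1.639344 mm^3/s
SE = 350 / 1.639344 = 213.5 J/mm^3


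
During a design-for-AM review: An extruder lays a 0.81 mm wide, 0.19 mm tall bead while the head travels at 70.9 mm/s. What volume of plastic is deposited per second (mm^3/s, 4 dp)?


Rate = 0.81 * 0.19 * 70.9 = 10.9115 mm^3/s


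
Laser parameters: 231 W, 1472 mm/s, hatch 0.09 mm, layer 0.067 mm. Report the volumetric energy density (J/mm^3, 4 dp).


E = 231 / (1472*0.09*0.067) = 26.0248 J/mm^3


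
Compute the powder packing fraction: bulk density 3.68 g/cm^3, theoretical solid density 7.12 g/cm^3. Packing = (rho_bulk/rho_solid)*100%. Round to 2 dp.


Packing = (3.68/7.12)*100 = 51.69 %


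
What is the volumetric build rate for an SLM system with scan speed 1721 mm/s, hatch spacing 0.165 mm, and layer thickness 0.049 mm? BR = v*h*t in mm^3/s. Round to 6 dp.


Rate = 1721 * 0.165 * 0.049 = 13.914285 mm^3/s


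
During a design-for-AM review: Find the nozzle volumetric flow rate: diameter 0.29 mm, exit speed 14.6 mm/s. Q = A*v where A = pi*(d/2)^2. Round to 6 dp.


A = pi*(0.29/2)^2 = 0.06605199 mm^2
Q = 0.06605199 * 14.6 = 0.964359 mm^3/s


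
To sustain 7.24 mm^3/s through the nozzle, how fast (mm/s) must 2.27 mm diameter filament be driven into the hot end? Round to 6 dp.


A = pi*(2.27/2)^2 = 4.047078
v = 7.24 / 4.047078 = 1.788945 mm/s


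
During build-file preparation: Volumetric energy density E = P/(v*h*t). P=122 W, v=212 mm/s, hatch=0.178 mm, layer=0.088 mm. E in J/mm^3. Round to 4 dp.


E = 122 / (212*0.178*0.088) = 36.7385 J/mm^3


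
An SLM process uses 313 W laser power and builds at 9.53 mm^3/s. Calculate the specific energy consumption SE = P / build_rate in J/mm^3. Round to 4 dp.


SE = 313 / 9.53 = 32.8437 J/mm^3


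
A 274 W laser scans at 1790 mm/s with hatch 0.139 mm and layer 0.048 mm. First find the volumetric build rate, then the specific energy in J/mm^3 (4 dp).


Build rate = 1790 * 0.139 * 0.048 = 11.94288 mm^3/s
SE = 274 / 11.94288 = 22.9425 J/mm^3


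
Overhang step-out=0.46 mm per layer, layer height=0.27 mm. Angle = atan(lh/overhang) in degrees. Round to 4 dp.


angle = atan(0.27/0.46) = 30.4111 degrees


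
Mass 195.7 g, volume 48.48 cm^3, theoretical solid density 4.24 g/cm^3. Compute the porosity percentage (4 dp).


rho_part = 195.7 / 48.48 = 4.03671617 g/cm^3
Porosity = (1 - 4.03671617/4.24)*100 = 4.7944 %


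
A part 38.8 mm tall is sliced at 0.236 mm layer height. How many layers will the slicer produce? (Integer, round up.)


Layers = ceil(38.8/0.236) = 165


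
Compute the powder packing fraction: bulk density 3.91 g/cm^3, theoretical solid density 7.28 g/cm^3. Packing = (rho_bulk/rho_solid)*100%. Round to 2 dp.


Packing = (3.91/7.28)*100 = 53.71 %


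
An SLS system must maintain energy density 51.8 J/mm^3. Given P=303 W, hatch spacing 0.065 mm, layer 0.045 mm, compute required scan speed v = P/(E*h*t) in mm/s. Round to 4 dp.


v = 303 / (51.8*0.065*0.045) = 1999.802 mm/s


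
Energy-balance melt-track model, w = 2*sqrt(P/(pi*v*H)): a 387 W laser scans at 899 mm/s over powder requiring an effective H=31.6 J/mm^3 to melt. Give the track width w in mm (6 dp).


w = 2*sqrt(387/(pi*899*31.6)) = 0.1317 mm


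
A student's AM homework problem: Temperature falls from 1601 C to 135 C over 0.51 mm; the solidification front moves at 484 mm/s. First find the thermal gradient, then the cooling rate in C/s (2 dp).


G = (1601-135)/0.51 = 2874.50980392 C/mm
CR = 2874.50980392 * 484 = 1391262.75 C/s


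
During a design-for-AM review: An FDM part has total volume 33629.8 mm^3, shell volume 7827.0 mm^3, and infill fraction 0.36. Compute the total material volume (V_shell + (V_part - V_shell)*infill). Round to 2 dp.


V_infill = (33629.8 - 7827.0) * 0.36 = 9289.01
V_total = 7827.0 + 9289.01 = 17116.01 mm^3


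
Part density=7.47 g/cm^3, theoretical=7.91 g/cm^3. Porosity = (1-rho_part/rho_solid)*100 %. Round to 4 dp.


Porosity = (1-7.47/7.91)*100 = 5.5626 %


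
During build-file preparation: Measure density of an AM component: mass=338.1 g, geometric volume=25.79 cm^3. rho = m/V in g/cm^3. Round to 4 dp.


rho = 338.1 / 25.79 = 13.1097 g/cm^3


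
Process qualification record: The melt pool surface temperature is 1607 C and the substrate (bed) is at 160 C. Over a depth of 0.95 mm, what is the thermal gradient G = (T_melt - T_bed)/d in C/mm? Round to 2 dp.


G = (1607-160)/0.95 = 1523.16 C/mm


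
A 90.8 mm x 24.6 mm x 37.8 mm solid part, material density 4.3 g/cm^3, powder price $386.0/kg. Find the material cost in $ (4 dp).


V = 90.8 * 24.6 * 37.8 = 84433.104 mm^3 = 84.433104 cm^3
Mass = 84.433104 * 4.3 / 1000 = 0.36306235 kg
Cost = 0.36306235 * 386.0 = 140.1421 $


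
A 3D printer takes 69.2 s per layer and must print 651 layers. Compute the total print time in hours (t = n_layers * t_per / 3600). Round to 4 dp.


t = 651 * 69.2 / 3600 = 12.5137 hrs


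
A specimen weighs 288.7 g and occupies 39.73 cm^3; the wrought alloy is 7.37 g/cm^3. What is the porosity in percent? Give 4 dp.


rho_part = 288.7 / 39.73 = 7.26654921 g/cm^3
Porosity = (1 - 7.26654921/7.37)*100 = 1.4037 %


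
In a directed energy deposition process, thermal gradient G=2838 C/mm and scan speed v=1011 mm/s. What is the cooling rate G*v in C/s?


CR = 2838 * 1011 = 2869218 C/s


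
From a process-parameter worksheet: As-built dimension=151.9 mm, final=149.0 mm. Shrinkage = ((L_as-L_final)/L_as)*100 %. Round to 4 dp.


Shrinkage = ((151.9-149.0)/151.9)*100 = 1.9092 %


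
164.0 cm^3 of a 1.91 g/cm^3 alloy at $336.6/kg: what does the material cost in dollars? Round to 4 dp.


Mass = 164.0*1.91/1000 = 0.31324 kg
Cost = 0.31324 * 336.6 = 105.4366 $


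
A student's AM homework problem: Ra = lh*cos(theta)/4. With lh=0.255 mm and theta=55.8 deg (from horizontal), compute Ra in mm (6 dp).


Ra = 0.255 * cos(55.8) / 4 = 0.035833 mm


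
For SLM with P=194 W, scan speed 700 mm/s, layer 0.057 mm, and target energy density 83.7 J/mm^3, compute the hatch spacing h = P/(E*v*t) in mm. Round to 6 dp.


h = 194 / (83.7*700*0.057) = 0.05809 mm


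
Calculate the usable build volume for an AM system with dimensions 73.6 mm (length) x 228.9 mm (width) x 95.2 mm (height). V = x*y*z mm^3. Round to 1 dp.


V = 73.6 * 228.9 * 95.2 = 1603838.2 mm^3


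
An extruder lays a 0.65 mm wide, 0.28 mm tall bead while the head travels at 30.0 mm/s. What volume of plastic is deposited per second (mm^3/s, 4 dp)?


Rate = 0.65 * 0.28 * 30.0 = 5.46 mm^3/s


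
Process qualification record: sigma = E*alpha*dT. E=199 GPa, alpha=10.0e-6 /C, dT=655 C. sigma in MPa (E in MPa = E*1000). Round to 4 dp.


sigma = 199*1000 * 10.0e-6 * 655 = 1303.45 MPa


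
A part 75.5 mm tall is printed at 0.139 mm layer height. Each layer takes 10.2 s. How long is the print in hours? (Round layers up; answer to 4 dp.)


Layers = ceil(75.5/0.139) = 544
t = 544 * 10.2 / 3600 = 1.5413 hrs


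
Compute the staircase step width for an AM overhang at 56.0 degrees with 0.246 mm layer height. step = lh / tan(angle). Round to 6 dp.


step = 0.246 / tan(56.0) = 0.165929 mm


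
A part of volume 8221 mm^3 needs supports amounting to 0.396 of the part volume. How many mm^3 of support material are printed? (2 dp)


V_support = 8221 * 0.396 = 3255.52 mm^3


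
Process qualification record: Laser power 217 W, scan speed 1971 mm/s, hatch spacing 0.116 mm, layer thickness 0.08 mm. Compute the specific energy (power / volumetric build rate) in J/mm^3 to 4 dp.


Build rate = 1971 * 0.116 * 0.08 = 18.29088 mm^3/s
SE = 217 / 18.29088 = 11.8638 J/mm^3


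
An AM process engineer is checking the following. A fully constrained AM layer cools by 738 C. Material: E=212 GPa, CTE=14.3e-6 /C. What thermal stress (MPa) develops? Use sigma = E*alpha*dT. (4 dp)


sigma = 212*1000 * 14.3e-6 * 738 = 2237.3208 MPa


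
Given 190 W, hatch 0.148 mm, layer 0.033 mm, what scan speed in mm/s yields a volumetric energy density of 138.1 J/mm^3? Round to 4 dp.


v = 190 / (138.1*0.148*0.033) = 281.6983 mm/s


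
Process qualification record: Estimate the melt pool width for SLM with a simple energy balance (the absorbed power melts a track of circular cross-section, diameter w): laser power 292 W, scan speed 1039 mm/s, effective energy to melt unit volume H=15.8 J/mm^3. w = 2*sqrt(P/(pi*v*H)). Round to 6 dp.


w = 2*sqrt(292/(pi*1039*15.8)) = 0.150491 mm


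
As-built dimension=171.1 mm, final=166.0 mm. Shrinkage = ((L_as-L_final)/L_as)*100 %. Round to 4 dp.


Shrinkage = ((171.1-166.0)/171.1)*100 = 2.9807 %


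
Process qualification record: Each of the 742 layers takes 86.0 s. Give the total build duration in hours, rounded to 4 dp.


t = 742 * 86.0 / 3600 = 17.7256 hrs


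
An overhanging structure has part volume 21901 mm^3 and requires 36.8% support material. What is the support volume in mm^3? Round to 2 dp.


V_support = 21901 * 0.368 = 8059.57 mm^3


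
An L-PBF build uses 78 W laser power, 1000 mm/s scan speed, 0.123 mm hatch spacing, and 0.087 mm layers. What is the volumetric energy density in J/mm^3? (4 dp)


E = 78 / (1000*0.123*0.087) = 7.289 J/mm^3


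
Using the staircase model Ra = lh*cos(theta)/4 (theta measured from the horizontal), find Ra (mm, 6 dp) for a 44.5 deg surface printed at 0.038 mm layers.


Ra = 0.038 * cos(44.5) / 4 = 0.006776 mm


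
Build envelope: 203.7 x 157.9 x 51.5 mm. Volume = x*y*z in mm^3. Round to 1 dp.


V = 203.7 * 157.9 * 51.5 = 1656457.8 mm^3


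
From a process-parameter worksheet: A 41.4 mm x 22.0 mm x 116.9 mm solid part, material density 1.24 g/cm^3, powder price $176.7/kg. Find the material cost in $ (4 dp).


V = 41.4 * 22.0 * 116.9 = 106472.52 mm^3 = 106.47252 cm^3
Mass = 106.47252 * 1.24 / 1000 = 0.13202592 kg
Cost = 0.13202592 * 176.7 = 23.329 $


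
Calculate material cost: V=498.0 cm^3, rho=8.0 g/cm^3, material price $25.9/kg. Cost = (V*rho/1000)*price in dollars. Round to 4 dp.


Mass = 498.0*8.0/1000 = 3.984 kg
Cost = 3.984 * 25.9 = 103.1856 $


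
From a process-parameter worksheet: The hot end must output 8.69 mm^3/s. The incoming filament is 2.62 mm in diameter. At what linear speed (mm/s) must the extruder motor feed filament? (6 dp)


A = pi*(2.62/2)^2 = 5.391287
v = 8.69 / 5.391287 = 1.61186 mm/s


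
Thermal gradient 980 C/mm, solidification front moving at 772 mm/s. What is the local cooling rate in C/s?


CR = 980 * 772 = 756560 C/s


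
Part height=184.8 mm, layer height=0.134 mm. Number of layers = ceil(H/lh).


Layers = ceil(184.8/0.134) = 1380


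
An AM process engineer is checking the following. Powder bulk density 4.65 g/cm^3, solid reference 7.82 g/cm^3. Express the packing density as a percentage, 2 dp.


Packing = (4.65/7.82)*100 = 59.46 %


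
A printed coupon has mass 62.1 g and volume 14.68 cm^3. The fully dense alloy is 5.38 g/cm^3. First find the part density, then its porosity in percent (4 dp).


rho_part = 62.1 / 14.68 = 4.23024523 g/cm^3
Porosity = (1 - 4.23024523/5.38)*100 = 21.3709 %


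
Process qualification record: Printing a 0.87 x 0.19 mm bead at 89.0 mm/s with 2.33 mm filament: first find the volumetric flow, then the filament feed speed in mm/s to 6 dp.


Q = 0.87 * 0.19 * 89.0 = 14.7117 mm^3/s
A_fil = pi*(2.33/2)^2 = 4.26384809 mm^2
v_feed = 14.7117 / 4.26384809 = 3.450334 mm/s


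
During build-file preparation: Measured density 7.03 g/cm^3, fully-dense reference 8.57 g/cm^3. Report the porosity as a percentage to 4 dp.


Porosity = (1-7.03/8.57)*100 = 17.9697 %


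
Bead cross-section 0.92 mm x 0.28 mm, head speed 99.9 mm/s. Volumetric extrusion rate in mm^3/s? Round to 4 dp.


Rate = 0.92 * 0.28 * 99.9 = 25.7342 mm^3/s


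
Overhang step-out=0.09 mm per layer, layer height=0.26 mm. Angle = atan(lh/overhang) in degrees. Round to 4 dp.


angle = atan(0.26/0.09) = 70.9065 degrees


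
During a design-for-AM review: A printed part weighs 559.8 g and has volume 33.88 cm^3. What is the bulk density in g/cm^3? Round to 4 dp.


rho = 559.8 / 33.88 = 16.523 g/cm^3


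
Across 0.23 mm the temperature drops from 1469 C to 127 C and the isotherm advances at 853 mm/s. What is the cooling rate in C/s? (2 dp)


G = (1469-127)/0.23 = 5834.7826087 C/mm
CR = 5834.7826087 * 853 = 4977069.57 C/s


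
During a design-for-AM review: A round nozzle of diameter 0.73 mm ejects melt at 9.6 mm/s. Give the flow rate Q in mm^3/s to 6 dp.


A = pi*(0.73/2)^2 = 0.41853868 mm^2
Q = 0.41853868 * 9.6 = 4.017971 mm^3/s


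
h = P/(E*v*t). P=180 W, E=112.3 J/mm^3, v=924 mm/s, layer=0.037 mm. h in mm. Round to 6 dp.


h = 180 / (112.3*924*0.037) = 0.046883 mm


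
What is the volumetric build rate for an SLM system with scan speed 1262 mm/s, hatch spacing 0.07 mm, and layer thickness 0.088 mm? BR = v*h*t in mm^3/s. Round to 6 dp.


Rate = 1262 * 0.07 * 0.088 = 7.77392 mm^3/s


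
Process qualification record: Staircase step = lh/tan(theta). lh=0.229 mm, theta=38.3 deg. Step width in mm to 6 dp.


step = 0.229 / tan(38.3) = 0.289964 mm


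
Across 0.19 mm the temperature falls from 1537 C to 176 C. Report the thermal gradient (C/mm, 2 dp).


G = (1537-176)/0.19 = 7163.16 C/mm


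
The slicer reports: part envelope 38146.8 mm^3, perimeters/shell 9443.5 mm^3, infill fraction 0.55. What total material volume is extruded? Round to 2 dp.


V_infill = (38146.8 - 9443.5) * 0.55 = 15786.82
V_total = 9443.5 + 15786.82 = 25230.32 mm^3
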